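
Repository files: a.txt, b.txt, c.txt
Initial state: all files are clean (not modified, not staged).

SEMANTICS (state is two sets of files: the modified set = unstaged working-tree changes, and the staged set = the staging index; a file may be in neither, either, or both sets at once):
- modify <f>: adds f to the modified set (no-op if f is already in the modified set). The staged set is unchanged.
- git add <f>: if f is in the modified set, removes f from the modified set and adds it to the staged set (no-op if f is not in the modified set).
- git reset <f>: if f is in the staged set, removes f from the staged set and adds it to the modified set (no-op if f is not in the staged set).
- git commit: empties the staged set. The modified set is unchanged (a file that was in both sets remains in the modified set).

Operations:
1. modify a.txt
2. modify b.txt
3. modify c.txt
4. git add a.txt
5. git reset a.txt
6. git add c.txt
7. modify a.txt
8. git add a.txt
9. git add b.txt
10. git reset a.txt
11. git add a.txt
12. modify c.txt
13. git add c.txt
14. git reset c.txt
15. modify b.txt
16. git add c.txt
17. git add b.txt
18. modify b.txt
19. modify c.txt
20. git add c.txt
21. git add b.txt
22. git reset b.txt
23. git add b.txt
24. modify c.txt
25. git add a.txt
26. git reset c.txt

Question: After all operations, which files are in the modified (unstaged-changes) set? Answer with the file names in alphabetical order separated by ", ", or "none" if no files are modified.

After op 1 (modify a.txt): modified={a.txt} staged={none}
After op 2 (modify b.txt): modified={a.txt, b.txt} staged={none}
After op 3 (modify c.txt): modified={a.txt, b.txt, c.txt} staged={none}
After op 4 (git add a.txt): modified={b.txt, c.txt} staged={a.txt}
After op 5 (git reset a.txt): modified={a.txt, b.txt, c.txt} staged={none}
After op 6 (git add c.txt): modified={a.txt, b.txt} staged={c.txt}
After op 7 (modify a.txt): modified={a.txt, b.txt} staged={c.txt}
After op 8 (git add a.txt): modified={b.txt} staged={a.txt, c.txt}
After op 9 (git add b.txt): modified={none} staged={a.txt, b.txt, c.txt}
After op 10 (git reset a.txt): modified={a.txt} staged={b.txt, c.txt}
After op 11 (git add a.txt): modified={none} staged={a.txt, b.txt, c.txt}
After op 12 (modify c.txt): modified={c.txt} staged={a.txt, b.txt, c.txt}
After op 13 (git add c.txt): modified={none} staged={a.txt, b.txt, c.txt}
After op 14 (git reset c.txt): modified={c.txt} staged={a.txt, b.txt}
After op 15 (modify b.txt): modified={b.txt, c.txt} staged={a.txt, b.txt}
After op 16 (git add c.txt): modified={b.txt} staged={a.txt, b.txt, c.txt}
After op 17 (git add b.txt): modified={none} staged={a.txt, b.txt, c.txt}
After op 18 (modify b.txt): modified={b.txt} staged={a.txt, b.txt, c.txt}
After op 19 (modify c.txt): modified={b.txt, c.txt} staged={a.txt, b.txt, c.txt}
After op 20 (git add c.txt): modified={b.txt} staged={a.txt, b.txt, c.txt}
After op 21 (git add b.txt): modified={none} staged={a.txt, b.txt, c.txt}
After op 22 (git reset b.txt): modified={b.txt} staged={a.txt, c.txt}
After op 23 (git add b.txt): modified={none} staged={a.txt, b.txt, c.txt}
After op 24 (modify c.txt): modified={c.txt} staged={a.txt, b.txt, c.txt}
After op 25 (git add a.txt): modified={c.txt} staged={a.txt, b.txt, c.txt}
After op 26 (git reset c.txt): modified={c.txt} staged={a.txt, b.txt}

Answer: c.txt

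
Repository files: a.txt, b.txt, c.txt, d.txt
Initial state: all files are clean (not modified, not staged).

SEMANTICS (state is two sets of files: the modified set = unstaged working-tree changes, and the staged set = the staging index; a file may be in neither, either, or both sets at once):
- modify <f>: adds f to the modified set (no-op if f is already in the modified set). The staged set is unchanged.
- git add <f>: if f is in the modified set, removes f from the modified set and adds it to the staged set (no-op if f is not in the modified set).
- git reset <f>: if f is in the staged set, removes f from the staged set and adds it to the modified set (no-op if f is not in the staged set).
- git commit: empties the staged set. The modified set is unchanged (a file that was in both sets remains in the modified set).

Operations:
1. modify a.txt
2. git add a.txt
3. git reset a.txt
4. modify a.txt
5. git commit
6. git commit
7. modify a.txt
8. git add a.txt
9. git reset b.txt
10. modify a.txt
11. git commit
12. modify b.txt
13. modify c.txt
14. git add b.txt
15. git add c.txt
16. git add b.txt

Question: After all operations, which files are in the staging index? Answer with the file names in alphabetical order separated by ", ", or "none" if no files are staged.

Answer: b.txt, c.txt

Derivation:
After op 1 (modify a.txt): modified={a.txt} staged={none}
After op 2 (git add a.txt): modified={none} staged={a.txt}
After op 3 (git reset a.txt): modified={a.txt} staged={none}
After op 4 (modify a.txt): modified={a.txt} staged={none}
After op 5 (git commit): modified={a.txt} staged={none}
After op 6 (git commit): modified={a.txt} staged={none}
After op 7 (modify a.txt): modified={a.txt} staged={none}
After op 8 (git add a.txt): modified={none} staged={a.txt}
After op 9 (git reset b.txt): modified={none} staged={a.txt}
After op 10 (modify a.txt): modified={a.txt} staged={a.txt}
After op 11 (git commit): modified={a.txt} staged={none}
After op 12 (modify b.txt): modified={a.txt, b.txt} staged={none}
After op 13 (modify c.txt): modified={a.txt, b.txt, c.txt} staged={none}
After op 14 (git add b.txt): modified={a.txt, c.txt} staged={b.txt}
After op 15 (git add c.txt): modified={a.txt} staged={b.txt, c.txt}
After op 16 (git add b.txt): modified={a.txt} staged={b.txt, c.txt}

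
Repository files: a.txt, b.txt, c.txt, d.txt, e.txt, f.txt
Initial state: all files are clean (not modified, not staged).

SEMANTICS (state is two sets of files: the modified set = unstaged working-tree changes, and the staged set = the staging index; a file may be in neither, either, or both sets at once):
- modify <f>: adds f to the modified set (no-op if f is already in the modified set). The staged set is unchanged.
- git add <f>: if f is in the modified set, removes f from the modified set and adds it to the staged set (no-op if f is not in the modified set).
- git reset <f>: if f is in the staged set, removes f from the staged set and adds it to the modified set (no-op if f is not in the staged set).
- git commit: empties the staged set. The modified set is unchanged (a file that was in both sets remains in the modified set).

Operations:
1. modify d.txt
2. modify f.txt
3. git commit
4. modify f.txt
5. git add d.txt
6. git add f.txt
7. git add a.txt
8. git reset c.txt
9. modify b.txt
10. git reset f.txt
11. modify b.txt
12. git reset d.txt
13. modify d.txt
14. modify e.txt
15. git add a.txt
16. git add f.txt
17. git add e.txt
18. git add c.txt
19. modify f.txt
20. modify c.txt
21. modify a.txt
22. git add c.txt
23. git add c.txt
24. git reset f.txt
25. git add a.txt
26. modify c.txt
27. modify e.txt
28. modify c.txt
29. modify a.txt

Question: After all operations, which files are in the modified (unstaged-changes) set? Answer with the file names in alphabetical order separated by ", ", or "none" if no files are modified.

After op 1 (modify d.txt): modified={d.txt} staged={none}
After op 2 (modify f.txt): modified={d.txt, f.txt} staged={none}
After op 3 (git commit): modified={d.txt, f.txt} staged={none}
After op 4 (modify f.txt): modified={d.txt, f.txt} staged={none}
After op 5 (git add d.txt): modified={f.txt} staged={d.txt}
After op 6 (git add f.txt): modified={none} staged={d.txt, f.txt}
After op 7 (git add a.txt): modified={none} staged={d.txt, f.txt}
After op 8 (git reset c.txt): modified={none} staged={d.txt, f.txt}
After op 9 (modify b.txt): modified={b.txt} staged={d.txt, f.txt}
After op 10 (git reset f.txt): modified={b.txt, f.txt} staged={d.txt}
After op 11 (modify b.txt): modified={b.txt, f.txt} staged={d.txt}
After op 12 (git reset d.txt): modified={b.txt, d.txt, f.txt} staged={none}
After op 13 (modify d.txt): modified={b.txt, d.txt, f.txt} staged={none}
After op 14 (modify e.txt): modified={b.txt, d.txt, e.txt, f.txt} staged={none}
After op 15 (git add a.txt): modified={b.txt, d.txt, e.txt, f.txt} staged={none}
After op 16 (git add f.txt): modified={b.txt, d.txt, e.txt} staged={f.txt}
After op 17 (git add e.txt): modified={b.txt, d.txt} staged={e.txt, f.txt}
After op 18 (git add c.txt): modified={b.txt, d.txt} staged={e.txt, f.txt}
After op 19 (modify f.txt): modified={b.txt, d.txt, f.txt} staged={e.txt, f.txt}
After op 20 (modify c.txt): modified={b.txt, c.txt, d.txt, f.txt} staged={e.txt, f.txt}
After op 21 (modify a.txt): modified={a.txt, b.txt, c.txt, d.txt, f.txt} staged={e.txt, f.txt}
After op 22 (git add c.txt): modified={a.txt, b.txt, d.txt, f.txt} staged={c.txt, e.txt, f.txt}
After op 23 (git add c.txt): modified={a.txt, b.txt, d.txt, f.txt} staged={c.txt, e.txt, f.txt}
After op 24 (git reset f.txt): modified={a.txt, b.txt, d.txt, f.txt} staged={c.txt, e.txt}
After op 25 (git add a.txt): modified={b.txt, d.txt, f.txt} staged={a.txt, c.txt, e.txt}
After op 26 (modify c.txt): modified={b.txt, c.txt, d.txt, f.txt} staged={a.txt, c.txt, e.txt}
After op 27 (modify e.txt): modified={b.txt, c.txt, d.txt, e.txt, f.txt} staged={a.txt, c.txt, e.txt}
After op 28 (modify c.txt): modified={b.txt, c.txt, d.txt, e.txt, f.txt} staged={a.txt, c.txt, e.txt}
After op 29 (modify a.txt): modified={a.txt, b.txt, c.txt, d.txt, e.txt, f.txt} staged={a.txt, c.txt, e.txt}

Answer: a.txt, b.txt, c.txt, d.txt, e.txt, f.txt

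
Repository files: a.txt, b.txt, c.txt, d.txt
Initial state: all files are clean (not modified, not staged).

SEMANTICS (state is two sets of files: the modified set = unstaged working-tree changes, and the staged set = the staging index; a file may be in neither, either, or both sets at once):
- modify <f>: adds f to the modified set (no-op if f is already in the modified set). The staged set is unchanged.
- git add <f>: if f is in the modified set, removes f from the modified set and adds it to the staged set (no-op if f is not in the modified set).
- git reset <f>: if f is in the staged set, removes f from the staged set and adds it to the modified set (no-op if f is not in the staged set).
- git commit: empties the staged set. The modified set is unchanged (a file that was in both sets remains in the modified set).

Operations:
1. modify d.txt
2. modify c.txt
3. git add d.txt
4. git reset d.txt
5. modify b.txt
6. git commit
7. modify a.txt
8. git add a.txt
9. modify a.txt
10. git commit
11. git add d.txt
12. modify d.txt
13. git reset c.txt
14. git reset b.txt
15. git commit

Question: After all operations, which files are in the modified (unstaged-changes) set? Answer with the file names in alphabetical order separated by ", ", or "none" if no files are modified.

Answer: a.txt, b.txt, c.txt, d.txt

Derivation:
After op 1 (modify d.txt): modified={d.txt} staged={none}
After op 2 (modify c.txt): modified={c.txt, d.txt} staged={none}
After op 3 (git add d.txt): modified={c.txt} staged={d.txt}
After op 4 (git reset d.txt): modified={c.txt, d.txt} staged={none}
After op 5 (modify b.txt): modified={b.txt, c.txt, d.txt} staged={none}
After op 6 (git commit): modified={b.txt, c.txt, d.txt} staged={none}
After op 7 (modify a.txt): modified={a.txt, b.txt, c.txt, d.txt} staged={none}
After op 8 (git add a.txt): modified={b.txt, c.txt, d.txt} staged={a.txt}
After op 9 (modify a.txt): modified={a.txt, b.txt, c.txt, d.txt} staged={a.txt}
After op 10 (git commit): modified={a.txt, b.txt, c.txt, d.txt} staged={none}
After op 11 (git add d.txt): modified={a.txt, b.txt, c.txt} staged={d.txt}
After op 12 (modify d.txt): modified={a.txt, b.txt, c.txt, d.txt} staged={d.txt}
After op 13 (git reset c.txt): modified={a.txt, b.txt, c.txt, d.txt} staged={d.txt}
After op 14 (git reset b.txt): modified={a.txt, b.txt, c.txt, d.txt} staged={d.txt}
After op 15 (git commit): modified={a.txt, b.txt, c.txt, d.txt} staged={none}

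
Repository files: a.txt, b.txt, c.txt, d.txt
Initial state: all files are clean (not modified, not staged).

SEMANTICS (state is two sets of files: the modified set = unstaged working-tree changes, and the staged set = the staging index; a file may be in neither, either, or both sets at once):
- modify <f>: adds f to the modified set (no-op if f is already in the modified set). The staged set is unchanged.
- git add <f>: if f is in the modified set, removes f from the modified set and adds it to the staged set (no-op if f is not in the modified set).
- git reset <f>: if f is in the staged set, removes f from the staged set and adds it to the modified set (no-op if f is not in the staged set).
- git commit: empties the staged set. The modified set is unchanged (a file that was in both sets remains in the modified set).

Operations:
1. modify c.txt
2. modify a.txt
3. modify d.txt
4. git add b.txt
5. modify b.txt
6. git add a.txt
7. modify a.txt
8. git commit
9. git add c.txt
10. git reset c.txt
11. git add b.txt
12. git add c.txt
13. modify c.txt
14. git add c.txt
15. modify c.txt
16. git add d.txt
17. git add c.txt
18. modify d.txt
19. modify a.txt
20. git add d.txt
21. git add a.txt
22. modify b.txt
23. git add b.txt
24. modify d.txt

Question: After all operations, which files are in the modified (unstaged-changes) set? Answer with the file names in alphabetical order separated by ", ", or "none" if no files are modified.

Answer: d.txt

Derivation:
After op 1 (modify c.txt): modified={c.txt} staged={none}
After op 2 (modify a.txt): modified={a.txt, c.txt} staged={none}
After op 3 (modify d.txt): modified={a.txt, c.txt, d.txt} staged={none}
After op 4 (git add b.txt): modified={a.txt, c.txt, d.txt} staged={none}
After op 5 (modify b.txt): modified={a.txt, b.txt, c.txt, d.txt} staged={none}
After op 6 (git add a.txt): modified={b.txt, c.txt, d.txt} staged={a.txt}
After op 7 (modify a.txt): modified={a.txt, b.txt, c.txt, d.txt} staged={a.txt}
After op 8 (git commit): modified={a.txt, b.txt, c.txt, d.txt} staged={none}
After op 9 (git add c.txt): modified={a.txt, b.txt, d.txt} staged={c.txt}
After op 10 (git reset c.txt): modified={a.txt, b.txt, c.txt, d.txt} staged={none}
After op 11 (git add b.txt): modified={a.txt, c.txt, d.txt} staged={b.txt}
After op 12 (git add c.txt): modified={a.txt, d.txt} staged={b.txt, c.txt}
After op 13 (modify c.txt): modified={a.txt, c.txt, d.txt} staged={b.txt, c.txt}
After op 14 (git add c.txt): modified={a.txt, d.txt} staged={b.txt, c.txt}
After op 15 (modify c.txt): modified={a.txt, c.txt, d.txt} staged={b.txt, c.txt}
After op 16 (git add d.txt): modified={a.txt, c.txt} staged={b.txt, c.txt, d.txt}
After op 17 (git add c.txt): modified={a.txt} staged={b.txt, c.txt, d.txt}
After op 18 (modify d.txt): modified={a.txt, d.txt} staged={b.txt, c.txt, d.txt}
After op 19 (modify a.txt): modified={a.txt, d.txt} staged={b.txt, c.txt, d.txt}
After op 20 (git add d.txt): modified={a.txt} staged={b.txt, c.txt, d.txt}
After op 21 (git add a.txt): modified={none} staged={a.txt, b.txt, c.txt, d.txt}
After op 22 (modify b.txt): modified={b.txt} staged={a.txt, b.txt, c.txt, d.txt}
After op 23 (git add b.txt): modified={none} staged={a.txt, b.txt, c.txt, d.txt}
After op 24 (modify d.txt): modified={d.txt} staged={a.txt, b.txt, c.txt, d.txt}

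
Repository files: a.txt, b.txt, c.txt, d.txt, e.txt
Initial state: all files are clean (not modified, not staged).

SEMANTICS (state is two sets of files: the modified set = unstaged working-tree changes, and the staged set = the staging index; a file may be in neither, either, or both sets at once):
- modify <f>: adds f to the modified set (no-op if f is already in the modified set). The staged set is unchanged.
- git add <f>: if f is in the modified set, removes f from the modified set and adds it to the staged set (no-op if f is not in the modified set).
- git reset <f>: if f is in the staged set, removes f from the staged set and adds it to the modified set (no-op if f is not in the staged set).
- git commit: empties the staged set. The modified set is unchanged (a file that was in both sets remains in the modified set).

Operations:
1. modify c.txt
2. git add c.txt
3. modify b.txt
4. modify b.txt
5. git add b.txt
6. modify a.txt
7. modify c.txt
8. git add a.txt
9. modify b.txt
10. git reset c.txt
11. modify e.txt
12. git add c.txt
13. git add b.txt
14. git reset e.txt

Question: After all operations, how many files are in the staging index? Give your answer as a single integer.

Answer: 3

Derivation:
After op 1 (modify c.txt): modified={c.txt} staged={none}
After op 2 (git add c.txt): modified={none} staged={c.txt}
After op 3 (modify b.txt): modified={b.txt} staged={c.txt}
After op 4 (modify b.txt): modified={b.txt} staged={c.txt}
After op 5 (git add b.txt): modified={none} staged={b.txt, c.txt}
After op 6 (modify a.txt): modified={a.txt} staged={b.txt, c.txt}
After op 7 (modify c.txt): modified={a.txt, c.txt} staged={b.txt, c.txt}
After op 8 (git add a.txt): modified={c.txt} staged={a.txt, b.txt, c.txt}
After op 9 (modify b.txt): modified={b.txt, c.txt} staged={a.txt, b.txt, c.txt}
After op 10 (git reset c.txt): modified={b.txt, c.txt} staged={a.txt, b.txt}
After op 11 (modify e.txt): modified={b.txt, c.txt, e.txt} staged={a.txt, b.txt}
After op 12 (git add c.txt): modified={b.txt, e.txt} staged={a.txt, b.txt, c.txt}
After op 13 (git add b.txt): modified={e.txt} staged={a.txt, b.txt, c.txt}
After op 14 (git reset e.txt): modified={e.txt} staged={a.txt, b.txt, c.txt}
Final staged set: {a.txt, b.txt, c.txt} -> count=3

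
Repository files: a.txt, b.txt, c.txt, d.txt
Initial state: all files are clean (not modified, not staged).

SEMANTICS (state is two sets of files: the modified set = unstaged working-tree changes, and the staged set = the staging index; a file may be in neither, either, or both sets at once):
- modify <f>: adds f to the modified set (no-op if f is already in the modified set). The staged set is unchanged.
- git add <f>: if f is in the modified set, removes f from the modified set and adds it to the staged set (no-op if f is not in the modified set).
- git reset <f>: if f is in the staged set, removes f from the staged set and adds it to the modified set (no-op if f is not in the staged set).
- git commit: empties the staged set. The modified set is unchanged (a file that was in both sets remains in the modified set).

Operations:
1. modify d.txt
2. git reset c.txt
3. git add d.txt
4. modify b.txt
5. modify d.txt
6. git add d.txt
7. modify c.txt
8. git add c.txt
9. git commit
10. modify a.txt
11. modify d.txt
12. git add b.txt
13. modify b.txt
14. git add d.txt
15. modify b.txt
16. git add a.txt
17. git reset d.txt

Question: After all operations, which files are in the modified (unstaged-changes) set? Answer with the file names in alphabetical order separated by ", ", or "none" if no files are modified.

After op 1 (modify d.txt): modified={d.txt} staged={none}
After op 2 (git reset c.txt): modified={d.txt} staged={none}
After op 3 (git add d.txt): modified={none} staged={d.txt}
After op 4 (modify b.txt): modified={b.txt} staged={d.txt}
After op 5 (modify d.txt): modified={b.txt, d.txt} staged={d.txt}
After op 6 (git add d.txt): modified={b.txt} staged={d.txt}
After op 7 (modify c.txt): modified={b.txt, c.txt} staged={d.txt}
After op 8 (git add c.txt): modified={b.txt} staged={c.txt, d.txt}
After op 9 (git commit): modified={b.txt} staged={none}
After op 10 (modify a.txt): modified={a.txt, b.txt} staged={none}
After op 11 (modify d.txt): modified={a.txt, b.txt, d.txt} staged={none}
After op 12 (git add b.txt): modified={a.txt, d.txt} staged={b.txt}
After op 13 (modify b.txt): modified={a.txt, b.txt, d.txt} staged={b.txt}
After op 14 (git add d.txt): modified={a.txt, b.txt} staged={b.txt, d.txt}
After op 15 (modify b.txt): modified={a.txt, b.txt} staged={b.txt, d.txt}
After op 16 (git add a.txt): modified={b.txt} staged={a.txt, b.txt, d.txt}
After op 17 (git reset d.txt): modified={b.txt, d.txt} staged={a.txt, b.txt}

Answer: b.txt, d.txt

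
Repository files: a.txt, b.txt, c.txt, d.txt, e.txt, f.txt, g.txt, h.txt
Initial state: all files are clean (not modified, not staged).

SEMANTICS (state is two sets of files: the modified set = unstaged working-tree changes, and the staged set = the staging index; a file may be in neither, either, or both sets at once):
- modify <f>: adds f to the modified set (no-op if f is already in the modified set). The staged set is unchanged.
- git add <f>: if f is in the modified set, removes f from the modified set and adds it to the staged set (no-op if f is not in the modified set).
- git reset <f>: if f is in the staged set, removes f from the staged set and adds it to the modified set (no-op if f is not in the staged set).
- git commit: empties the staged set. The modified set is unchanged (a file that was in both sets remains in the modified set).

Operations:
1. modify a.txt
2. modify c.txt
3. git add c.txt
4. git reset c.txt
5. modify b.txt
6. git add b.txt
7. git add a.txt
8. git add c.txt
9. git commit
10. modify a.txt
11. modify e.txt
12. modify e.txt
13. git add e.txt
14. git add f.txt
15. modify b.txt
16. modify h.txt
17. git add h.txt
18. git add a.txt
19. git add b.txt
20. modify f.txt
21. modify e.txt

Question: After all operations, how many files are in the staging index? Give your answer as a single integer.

After op 1 (modify a.txt): modified={a.txt} staged={none}
After op 2 (modify c.txt): modified={a.txt, c.txt} staged={none}
After op 3 (git add c.txt): modified={a.txt} staged={c.txt}
After op 4 (git reset c.txt): modified={a.txt, c.txt} staged={none}
After op 5 (modify b.txt): modified={a.txt, b.txt, c.txt} staged={none}
After op 6 (git add b.txt): modified={a.txt, c.txt} staged={b.txt}
After op 7 (git add a.txt): modified={c.txt} staged={a.txt, b.txt}
After op 8 (git add c.txt): modified={none} staged={a.txt, b.txt, c.txt}
After op 9 (git commit): modified={none} staged={none}
After op 10 (modify a.txt): modified={a.txt} staged={none}
After op 11 (modify e.txt): modified={a.txt, e.txt} staged={none}
After op 12 (modify e.txt): modified={a.txt, e.txt} staged={none}
After op 13 (git add e.txt): modified={a.txt} staged={e.txt}
After op 14 (git add f.txt): modified={a.txt} staged={e.txt}
After op 15 (modify b.txt): modified={a.txt, b.txt} staged={e.txt}
After op 16 (modify h.txt): modified={a.txt, b.txt, h.txt} staged={e.txt}
After op 17 (git add h.txt): modified={a.txt, b.txt} staged={e.txt, h.txt}
After op 18 (git add a.txt): modified={b.txt} staged={a.txt, e.txt, h.txt}
After op 19 (git add b.txt): modified={none} staged={a.txt, b.txt, e.txt, h.txt}
After op 20 (modify f.txt): modified={f.txt} staged={a.txt, b.txt, e.txt, h.txt}
After op 21 (modify e.txt): modified={e.txt, f.txt} staged={a.txt, b.txt, e.txt, h.txt}
Final staged set: {a.txt, b.txt, e.txt, h.txt} -> count=4

Answer: 4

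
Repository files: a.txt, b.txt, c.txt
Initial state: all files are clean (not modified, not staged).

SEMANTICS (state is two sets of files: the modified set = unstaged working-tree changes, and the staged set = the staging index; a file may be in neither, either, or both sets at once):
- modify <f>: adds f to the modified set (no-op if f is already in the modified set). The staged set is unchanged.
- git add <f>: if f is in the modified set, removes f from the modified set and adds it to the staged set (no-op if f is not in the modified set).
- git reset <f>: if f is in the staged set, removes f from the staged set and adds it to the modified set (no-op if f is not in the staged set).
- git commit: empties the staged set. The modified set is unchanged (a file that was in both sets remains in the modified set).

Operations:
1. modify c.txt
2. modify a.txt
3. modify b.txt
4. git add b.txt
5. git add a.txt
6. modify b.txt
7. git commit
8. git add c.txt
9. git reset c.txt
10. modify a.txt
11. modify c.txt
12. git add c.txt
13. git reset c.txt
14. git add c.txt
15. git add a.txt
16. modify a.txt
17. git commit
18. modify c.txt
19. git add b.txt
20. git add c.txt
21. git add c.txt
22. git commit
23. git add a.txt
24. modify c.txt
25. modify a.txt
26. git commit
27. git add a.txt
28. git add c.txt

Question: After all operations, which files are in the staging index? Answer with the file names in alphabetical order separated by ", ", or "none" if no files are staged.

Answer: a.txt, c.txt

Derivation:
After op 1 (modify c.txt): modified={c.txt} staged={none}
After op 2 (modify a.txt): modified={a.txt, c.txt} staged={none}
After op 3 (modify b.txt): modified={a.txt, b.txt, c.txt} staged={none}
After op 4 (git add b.txt): modified={a.txt, c.txt} staged={b.txt}
After op 5 (git add a.txt): modified={c.txt} staged={a.txt, b.txt}
After op 6 (modify b.txt): modified={b.txt, c.txt} staged={a.txt, b.txt}
After op 7 (git commit): modified={b.txt, c.txt} staged={none}
After op 8 (git add c.txt): modified={b.txt} staged={c.txt}
After op 9 (git reset c.txt): modified={b.txt, c.txt} staged={none}
After op 10 (modify a.txt): modified={a.txt, b.txt, c.txt} staged={none}
After op 11 (modify c.txt): modified={a.txt, b.txt, c.txt} staged={none}
After op 12 (git add c.txt): modified={a.txt, b.txt} staged={c.txt}
After op 13 (git reset c.txt): modified={a.txt, b.txt, c.txt} staged={none}
After op 14 (git add c.txt): modified={a.txt, b.txt} staged={c.txt}
After op 15 (git add a.txt): modified={b.txt} staged={a.txt, c.txt}
After op 16 (modify a.txt): modified={a.txt, b.txt} staged={a.txt, c.txt}
After op 17 (git commit): modified={a.txt, b.txt} staged={none}
After op 18 (modify c.txt): modified={a.txt, b.txt, c.txt} staged={none}
After op 19 (git add b.txt): modified={a.txt, c.txt} staged={b.txt}
After op 20 (git add c.txt): modified={a.txt} staged={b.txt, c.txt}
After op 21 (git add c.txt): modified={a.txt} staged={b.txt, c.txt}
After op 22 (git commit): modified={a.txt} staged={none}
After op 23 (git add a.txt): modified={none} staged={a.txt}
After op 24 (modify c.txt): modified={c.txt} staged={a.txt}
After op 25 (modify a.txt): modified={a.txt, c.txt} staged={a.txt}
After op 26 (git commit): modified={a.txt, c.txt} staged={none}
After op 27 (git add a.txt): modified={c.txt} staged={a.txt}
After op 28 (git add c.txt): modified={none} staged={a.txt, c.txt}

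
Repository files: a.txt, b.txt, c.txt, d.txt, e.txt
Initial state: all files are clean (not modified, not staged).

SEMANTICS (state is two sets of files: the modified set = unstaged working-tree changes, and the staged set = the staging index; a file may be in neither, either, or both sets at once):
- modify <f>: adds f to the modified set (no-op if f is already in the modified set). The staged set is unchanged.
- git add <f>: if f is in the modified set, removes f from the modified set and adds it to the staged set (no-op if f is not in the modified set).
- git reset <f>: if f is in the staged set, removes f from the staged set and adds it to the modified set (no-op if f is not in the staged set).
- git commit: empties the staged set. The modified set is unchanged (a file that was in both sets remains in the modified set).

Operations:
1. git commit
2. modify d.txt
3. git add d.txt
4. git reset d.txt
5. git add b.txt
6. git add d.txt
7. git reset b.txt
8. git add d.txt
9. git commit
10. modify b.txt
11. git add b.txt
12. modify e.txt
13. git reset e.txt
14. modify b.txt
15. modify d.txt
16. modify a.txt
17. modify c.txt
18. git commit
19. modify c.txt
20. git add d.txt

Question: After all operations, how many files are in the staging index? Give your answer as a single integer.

Answer: 1

Derivation:
After op 1 (git commit): modified={none} staged={none}
After op 2 (modify d.txt): modified={d.txt} staged={none}
After op 3 (git add d.txt): modified={none} staged={d.txt}
After op 4 (git reset d.txt): modified={d.txt} staged={none}
After op 5 (git add b.txt): modified={d.txt} staged={none}
After op 6 (git add d.txt): modified={none} staged={d.txt}
After op 7 (git reset b.txt): modified={none} staged={d.txt}
After op 8 (git add d.txt): modified={none} staged={d.txt}
After op 9 (git commit): modified={none} staged={none}
After op 10 (modify b.txt): modified={b.txt} staged={none}
After op 11 (git add b.txt): modified={none} staged={b.txt}
After op 12 (modify e.txt): modified={e.txt} staged={b.txt}
After op 13 (git reset e.txt): modified={e.txt} staged={b.txt}
After op 14 (modify b.txt): modified={b.txt, e.txt} staged={b.txt}
After op 15 (modify d.txt): modified={b.txt, d.txt, e.txt} staged={b.txt}
After op 16 (modify a.txt): modified={a.txt, b.txt, d.txt, e.txt} staged={b.txt}
After op 17 (modify c.txt): modified={a.txt, b.txt, c.txt, d.txt, e.txt} staged={b.txt}
After op 18 (git commit): modified={a.txt, b.txt, c.txt, d.txt, e.txt} staged={none}
After op 19 (modify c.txt): modified={a.txt, b.txt, c.txt, d.txt, e.txt} staged={none}
After op 20 (git add d.txt): modified={a.txt, b.txt, c.txt, e.txt} staged={d.txt}
Final staged set: {d.txt} -> count=1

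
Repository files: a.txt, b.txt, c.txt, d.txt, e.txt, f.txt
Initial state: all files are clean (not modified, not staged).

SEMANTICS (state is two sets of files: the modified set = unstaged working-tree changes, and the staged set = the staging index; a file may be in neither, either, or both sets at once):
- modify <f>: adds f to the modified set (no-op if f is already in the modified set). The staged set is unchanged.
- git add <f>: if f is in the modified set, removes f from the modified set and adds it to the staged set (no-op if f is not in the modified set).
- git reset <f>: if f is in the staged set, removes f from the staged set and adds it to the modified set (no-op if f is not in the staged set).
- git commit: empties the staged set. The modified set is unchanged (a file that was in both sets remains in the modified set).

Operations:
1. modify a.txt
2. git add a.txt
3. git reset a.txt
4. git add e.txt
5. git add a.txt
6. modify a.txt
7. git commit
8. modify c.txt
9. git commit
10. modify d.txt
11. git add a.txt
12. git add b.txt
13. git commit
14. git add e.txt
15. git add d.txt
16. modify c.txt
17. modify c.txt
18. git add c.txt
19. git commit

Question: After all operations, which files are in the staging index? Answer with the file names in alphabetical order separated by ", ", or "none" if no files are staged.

Answer: none

Derivation:
After op 1 (modify a.txt): modified={a.txt} staged={none}
After op 2 (git add a.txt): modified={none} staged={a.txt}
After op 3 (git reset a.txt): modified={a.txt} staged={none}
After op 4 (git add e.txt): modified={a.txt} staged={none}
After op 5 (git add a.txt): modified={none} staged={a.txt}
After op 6 (modify a.txt): modified={a.txt} staged={a.txt}
After op 7 (git commit): modified={a.txt} staged={none}
After op 8 (modify c.txt): modified={a.txt, c.txt} staged={none}
After op 9 (git commit): modified={a.txt, c.txt} staged={none}
After op 10 (modify d.txt): modified={a.txt, c.txt, d.txt} staged={none}
After op 11 (git add a.txt): modified={c.txt, d.txt} staged={a.txt}
After op 12 (git add b.txt): modified={c.txt, d.txt} staged={a.txt}
After op 13 (git commit): modified={c.txt, d.txt} staged={none}
After op 14 (git add e.txt): modified={c.txt, d.txt} staged={none}
After op 15 (git add d.txt): modified={c.txt} staged={d.txt}
After op 16 (modify c.txt): modified={c.txt} staged={d.txt}
After op 17 (modify c.txt): modified={c.txt} staged={d.txt}
After op 18 (git add c.txt): modified={none} staged={c.txt, d.txt}
After op 19 (git commit): modified={none} staged={none}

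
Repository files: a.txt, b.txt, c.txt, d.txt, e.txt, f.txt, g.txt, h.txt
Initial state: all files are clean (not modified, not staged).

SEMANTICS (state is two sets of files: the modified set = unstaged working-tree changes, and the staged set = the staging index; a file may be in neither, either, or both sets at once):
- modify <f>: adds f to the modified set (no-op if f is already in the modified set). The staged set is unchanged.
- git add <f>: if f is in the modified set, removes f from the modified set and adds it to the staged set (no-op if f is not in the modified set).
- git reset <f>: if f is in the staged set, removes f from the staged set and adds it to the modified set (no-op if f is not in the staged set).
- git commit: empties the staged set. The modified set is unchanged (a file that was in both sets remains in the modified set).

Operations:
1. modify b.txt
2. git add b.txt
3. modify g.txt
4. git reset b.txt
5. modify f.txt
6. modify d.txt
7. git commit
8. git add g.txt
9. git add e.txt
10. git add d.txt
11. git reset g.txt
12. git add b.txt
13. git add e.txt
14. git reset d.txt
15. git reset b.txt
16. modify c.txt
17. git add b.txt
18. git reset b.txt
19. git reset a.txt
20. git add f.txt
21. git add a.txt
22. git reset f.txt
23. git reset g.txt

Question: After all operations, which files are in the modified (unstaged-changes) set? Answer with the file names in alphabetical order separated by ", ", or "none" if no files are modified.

After op 1 (modify b.txt): modified={b.txt} staged={none}
After op 2 (git add b.txt): modified={none} staged={b.txt}
After op 3 (modify g.txt): modified={g.txt} staged={b.txt}
After op 4 (git reset b.txt): modified={b.txt, g.txt} staged={none}
After op 5 (modify f.txt): modified={b.txt, f.txt, g.txt} staged={none}
After op 6 (modify d.txt): modified={b.txt, d.txt, f.txt, g.txt} staged={none}
After op 7 (git commit): modified={b.txt, d.txt, f.txt, g.txt} staged={none}
After op 8 (git add g.txt): modified={b.txt, d.txt, f.txt} staged={g.txt}
After op 9 (git add e.txt): modified={b.txt, d.txt, f.txt} staged={g.txt}
After op 10 (git add d.txt): modified={b.txt, f.txt} staged={d.txt, g.txt}
After op 11 (git reset g.txt): modified={b.txt, f.txt, g.txt} staged={d.txt}
After op 12 (git add b.txt): modified={f.txt, g.txt} staged={b.txt, d.txt}
After op 13 (git add e.txt): modified={f.txt, g.txt} staged={b.txt, d.txt}
After op 14 (git reset d.txt): modified={d.txt, f.txt, g.txt} staged={b.txt}
After op 15 (git reset b.txt): modified={b.txt, d.txt, f.txt, g.txt} staged={none}
After op 16 (modify c.txt): modified={b.txt, c.txt, d.txt, f.txt, g.txt} staged={none}
After op 17 (git add b.txt): modified={c.txt, d.txt, f.txt, g.txt} staged={b.txt}
After op 18 (git reset b.txt): modified={b.txt, c.txt, d.txt, f.txt, g.txt} staged={none}
After op 19 (git reset a.txt): modified={b.txt, c.txt, d.txt, f.txt, g.txt} staged={none}
After op 20 (git add f.txt): modified={b.txt, c.txt, d.txt, g.txt} staged={f.txt}
After op 21 (git add a.txt): modified={b.txt, c.txt, d.txt, g.txt} staged={f.txt}
After op 22 (git reset f.txt): modified={b.txt, c.txt, d.txt, f.txt, g.txt} staged={none}
After op 23 (git reset g.txt): modified={b.txt, c.txt, d.txt, f.txt, g.txt} staged={none}

Answer: b.txt, c.txt, d.txt, f.txt, g.txt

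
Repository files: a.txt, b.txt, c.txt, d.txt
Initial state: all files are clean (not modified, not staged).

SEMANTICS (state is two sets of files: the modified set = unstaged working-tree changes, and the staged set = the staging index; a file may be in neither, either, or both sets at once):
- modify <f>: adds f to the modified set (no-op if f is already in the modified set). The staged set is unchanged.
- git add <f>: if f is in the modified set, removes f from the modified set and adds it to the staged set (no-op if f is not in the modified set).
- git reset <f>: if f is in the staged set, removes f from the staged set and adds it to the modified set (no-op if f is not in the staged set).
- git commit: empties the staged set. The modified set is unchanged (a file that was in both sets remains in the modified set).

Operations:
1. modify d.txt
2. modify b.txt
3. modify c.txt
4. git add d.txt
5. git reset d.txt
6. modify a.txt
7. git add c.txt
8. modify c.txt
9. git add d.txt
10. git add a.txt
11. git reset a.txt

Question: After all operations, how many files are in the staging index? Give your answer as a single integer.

After op 1 (modify d.txt): modified={d.txt} staged={none}
After op 2 (modify b.txt): modified={b.txt, d.txt} staged={none}
After op 3 (modify c.txt): modified={b.txt, c.txt, d.txt} staged={none}
After op 4 (git add d.txt): modified={b.txt, c.txt} staged={d.txt}
After op 5 (git reset d.txt): modified={b.txt, c.txt, d.txt} staged={none}
After op 6 (modify a.txt): modified={a.txt, b.txt, c.txt, d.txt} staged={none}
After op 7 (git add c.txt): modified={a.txt, b.txt, d.txt} staged={c.txt}
After op 8 (modify c.txt): modified={a.txt, b.txt, c.txt, d.txt} staged={c.txt}
After op 9 (git add d.txt): modified={a.txt, b.txt, c.txt} staged={c.txt, d.txt}
After op 10 (git add a.txt): modified={b.txt, c.txt} staged={a.txt, c.txt, d.txt}
After op 11 (git reset a.txt): modified={a.txt, b.txt, c.txt} staged={c.txt, d.txt}
Final staged set: {c.txt, d.txt} -> count=2

Answer: 2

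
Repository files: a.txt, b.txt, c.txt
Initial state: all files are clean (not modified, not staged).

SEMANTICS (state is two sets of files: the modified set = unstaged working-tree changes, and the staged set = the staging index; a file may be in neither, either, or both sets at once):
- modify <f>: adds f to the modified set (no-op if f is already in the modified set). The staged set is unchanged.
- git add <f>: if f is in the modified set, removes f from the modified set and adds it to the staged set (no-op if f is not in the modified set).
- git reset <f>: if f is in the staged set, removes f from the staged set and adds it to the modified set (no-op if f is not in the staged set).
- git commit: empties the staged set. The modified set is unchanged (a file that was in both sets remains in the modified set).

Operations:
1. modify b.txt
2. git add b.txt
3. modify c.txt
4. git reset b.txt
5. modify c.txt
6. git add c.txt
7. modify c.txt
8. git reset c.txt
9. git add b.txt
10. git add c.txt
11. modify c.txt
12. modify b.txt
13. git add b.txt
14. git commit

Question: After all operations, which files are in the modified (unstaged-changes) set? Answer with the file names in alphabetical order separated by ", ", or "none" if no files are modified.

After op 1 (modify b.txt): modified={b.txt} staged={none}
After op 2 (git add b.txt): modified={none} staged={b.txt}
After op 3 (modify c.txt): modified={c.txt} staged={b.txt}
After op 4 (git reset b.txt): modified={b.txt, c.txt} staged={none}
After op 5 (modify c.txt): modified={b.txt, c.txt} staged={none}
After op 6 (git add c.txt): modified={b.txt} staged={c.txt}
After op 7 (modify c.txt): modified={b.txt, c.txt} staged={c.txt}
After op 8 (git reset c.txt): modified={b.txt, c.txt} staged={none}
After op 9 (git add b.txt): modified={c.txt} staged={b.txt}
After op 10 (git add c.txt): modified={none} staged={b.txt, c.txt}
After op 11 (modify c.txt): modified={c.txt} staged={b.txt, c.txt}
After op 12 (modify b.txt): modified={b.txt, c.txt} staged={b.txt, c.txt}
After op 13 (git add b.txt): modified={c.txt} staged={b.txt, c.txt}
After op 14 (git commit): modified={c.txt} staged={none}

Answer: c.txt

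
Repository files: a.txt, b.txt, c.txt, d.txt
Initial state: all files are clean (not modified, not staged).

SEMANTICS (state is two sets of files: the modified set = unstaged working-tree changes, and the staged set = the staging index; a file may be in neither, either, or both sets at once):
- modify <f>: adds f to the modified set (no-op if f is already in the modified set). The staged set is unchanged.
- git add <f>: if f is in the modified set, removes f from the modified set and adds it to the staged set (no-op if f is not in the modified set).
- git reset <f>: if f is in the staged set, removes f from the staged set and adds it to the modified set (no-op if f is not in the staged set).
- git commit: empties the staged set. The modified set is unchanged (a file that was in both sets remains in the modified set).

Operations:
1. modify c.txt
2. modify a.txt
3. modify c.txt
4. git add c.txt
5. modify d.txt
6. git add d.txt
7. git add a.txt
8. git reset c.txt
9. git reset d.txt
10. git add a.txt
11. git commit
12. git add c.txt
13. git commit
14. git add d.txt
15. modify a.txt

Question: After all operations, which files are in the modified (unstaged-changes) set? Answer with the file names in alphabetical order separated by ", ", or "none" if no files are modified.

After op 1 (modify c.txt): modified={c.txt} staged={none}
After op 2 (modify a.txt): modified={a.txt, c.txt} staged={none}
After op 3 (modify c.txt): modified={a.txt, c.txt} staged={none}
After op 4 (git add c.txt): modified={a.txt} staged={c.txt}
After op 5 (modify d.txt): modified={a.txt, d.txt} staged={c.txt}
After op 6 (git add d.txt): modified={a.txt} staged={c.txt, d.txt}
After op 7 (git add a.txt): modified={none} staged={a.txt, c.txt, d.txt}
After op 8 (git reset c.txt): modified={c.txt} staged={a.txt, d.txt}
After op 9 (git reset d.txt): modified={c.txt, d.txt} staged={a.txt}
After op 10 (git add a.txt): modified={c.txt, d.txt} staged={a.txt}
After op 11 (git commit): modified={c.txt, d.txt} staged={none}
After op 12 (git add c.txt): modified={d.txt} staged={c.txt}
After op 13 (git commit): modified={d.txt} staged={none}
After op 14 (git add d.txt): modified={none} staged={d.txt}
After op 15 (modify a.txt): modified={a.txt} staged={d.txt}

Answer: a.txt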